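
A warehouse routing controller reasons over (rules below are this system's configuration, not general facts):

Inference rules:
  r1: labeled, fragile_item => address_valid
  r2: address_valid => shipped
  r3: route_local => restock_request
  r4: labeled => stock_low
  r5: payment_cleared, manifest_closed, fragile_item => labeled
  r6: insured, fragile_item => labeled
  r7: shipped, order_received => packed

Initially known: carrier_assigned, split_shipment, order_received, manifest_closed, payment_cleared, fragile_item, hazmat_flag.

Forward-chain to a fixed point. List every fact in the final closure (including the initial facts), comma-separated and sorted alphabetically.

Round 1: r5 [payment_cleared, manifest_closed, fragile_item => labeled]. Adds labeled.
Round 2: r1 [labeled, fragile_item => address_valid]; r4 [labeled => stock_low]. Adds address_valid, stock_low.
Round 3: r2 [address_valid => shipped]. Adds shipped.
Round 4: r7 [shipped, order_received => packed]. Adds packed.

address_valid, carrier_assigned, fragile_item, hazmat_flag, labeled, manifest_closed, order_received, packed, payment_cleared, shipped, split_shipment, stock_low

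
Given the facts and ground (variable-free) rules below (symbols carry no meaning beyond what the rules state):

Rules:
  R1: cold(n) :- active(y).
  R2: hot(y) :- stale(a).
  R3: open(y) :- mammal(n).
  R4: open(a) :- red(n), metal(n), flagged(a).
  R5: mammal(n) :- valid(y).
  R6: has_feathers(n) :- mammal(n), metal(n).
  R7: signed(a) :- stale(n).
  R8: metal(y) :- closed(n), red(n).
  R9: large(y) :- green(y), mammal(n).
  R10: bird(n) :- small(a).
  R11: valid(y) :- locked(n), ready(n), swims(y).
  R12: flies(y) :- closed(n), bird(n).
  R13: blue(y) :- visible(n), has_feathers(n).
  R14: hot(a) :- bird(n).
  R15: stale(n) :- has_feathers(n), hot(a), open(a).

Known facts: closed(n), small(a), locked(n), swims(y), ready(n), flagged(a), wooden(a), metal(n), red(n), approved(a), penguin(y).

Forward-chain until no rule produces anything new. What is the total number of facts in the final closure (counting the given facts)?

Round 1 — R4, R8, R10, R11, derive open(a), metal(y), bird(n), valid(y).
Round 2 — R5, R12, R14, derive mammal(n), flies(y), hot(a).
Round 3 — R3, R6, derive open(y), has_feathers(n).
Round 4 — R15, derive stale(n).
Round 5 — R7, derive signed(a).
Closure: {approved(a), bird(n), closed(n), flagged(a), flies(y), has_feathers(n), hot(a), locked(n), mammal(n), metal(n), metal(y), open(a), open(y), penguin(y), ready(n), red(n), signed(a), small(a), stale(n), swims(y), valid(y), wooden(a)} — 22 facts.

22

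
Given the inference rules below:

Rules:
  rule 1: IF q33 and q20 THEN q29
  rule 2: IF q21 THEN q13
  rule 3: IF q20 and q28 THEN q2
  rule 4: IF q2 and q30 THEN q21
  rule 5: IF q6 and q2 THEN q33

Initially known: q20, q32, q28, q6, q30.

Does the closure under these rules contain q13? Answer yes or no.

Round 1 — rule 3, derive q2.
Round 2 — rule 4, rule 5, derive q21, q33.
Round 3 — rule 1, rule 2, derive q29, q13.
q13 appears in round 3, so it is derivable.

yes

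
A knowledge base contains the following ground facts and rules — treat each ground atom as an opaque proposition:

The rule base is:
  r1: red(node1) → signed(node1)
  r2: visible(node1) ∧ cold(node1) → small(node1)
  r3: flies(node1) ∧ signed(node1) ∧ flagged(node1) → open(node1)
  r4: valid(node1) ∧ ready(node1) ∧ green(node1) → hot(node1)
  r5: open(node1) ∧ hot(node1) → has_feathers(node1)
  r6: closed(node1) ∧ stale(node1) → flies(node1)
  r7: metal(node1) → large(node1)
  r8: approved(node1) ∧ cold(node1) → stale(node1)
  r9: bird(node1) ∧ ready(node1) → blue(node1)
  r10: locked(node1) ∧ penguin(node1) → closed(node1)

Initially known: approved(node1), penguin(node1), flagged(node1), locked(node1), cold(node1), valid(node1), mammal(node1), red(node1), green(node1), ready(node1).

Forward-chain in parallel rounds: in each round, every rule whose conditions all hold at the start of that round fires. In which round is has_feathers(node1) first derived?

[1] r1 [red(node1) → signed(node1)]; r4 [valid(node1) ∧ ready(node1) ∧ green(node1) → hot(node1)]; r8 [approved(node1) ∧ cold(node1) → stale(node1)]; r10 [locked(node1) ∧ penguin(node1) → closed(node1)]. ⇒ new: signed(node1), hot(node1), stale(node1), closed(node1).
[2] r6 [closed(node1) ∧ stale(node1) → flies(node1)]. ⇒ new: flies(node1).
[3] r3 [flies(node1) ∧ signed(node1) ∧ flagged(node1) → open(node1)]. ⇒ new: open(node1).
[4] r5 [open(node1) ∧ hot(node1) → has_feathers(node1)]. ⇒ new: has_feathers(node1).
has_feathers(node1) first appears in round 4.

4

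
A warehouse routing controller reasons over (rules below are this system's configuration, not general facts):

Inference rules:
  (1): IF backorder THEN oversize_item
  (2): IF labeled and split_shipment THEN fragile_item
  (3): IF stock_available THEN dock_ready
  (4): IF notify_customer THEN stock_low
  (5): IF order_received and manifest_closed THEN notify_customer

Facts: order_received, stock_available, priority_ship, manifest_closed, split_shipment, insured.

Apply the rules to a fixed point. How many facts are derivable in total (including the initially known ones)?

9

Round 1 — (3), (5), derive dock_ready, notify_customer.
Round 2 — (4), derive stock_low.
Closure: {dock_ready, insured, manifest_closed, notify_customer, order_received, priority_ship, split_shipment, stock_available, stock_low} — 9 facts.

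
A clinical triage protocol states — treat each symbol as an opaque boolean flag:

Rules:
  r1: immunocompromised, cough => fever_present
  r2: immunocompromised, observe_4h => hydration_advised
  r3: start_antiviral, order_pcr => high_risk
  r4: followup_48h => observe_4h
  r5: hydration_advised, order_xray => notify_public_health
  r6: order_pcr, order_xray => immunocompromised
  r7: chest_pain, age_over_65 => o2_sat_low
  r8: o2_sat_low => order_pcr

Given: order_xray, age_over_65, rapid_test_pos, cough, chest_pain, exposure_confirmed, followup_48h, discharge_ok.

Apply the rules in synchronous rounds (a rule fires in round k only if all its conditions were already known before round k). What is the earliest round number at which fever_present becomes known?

4

Round 1 fires r4, r7, giving observe_4h, o2_sat_low.
Round 2 fires r8, giving order_pcr.
Round 3 fires r6, giving immunocompromised.
Round 4 fires r1, r2, giving fever_present, hydration_advised.
fever_present first appears in round 4.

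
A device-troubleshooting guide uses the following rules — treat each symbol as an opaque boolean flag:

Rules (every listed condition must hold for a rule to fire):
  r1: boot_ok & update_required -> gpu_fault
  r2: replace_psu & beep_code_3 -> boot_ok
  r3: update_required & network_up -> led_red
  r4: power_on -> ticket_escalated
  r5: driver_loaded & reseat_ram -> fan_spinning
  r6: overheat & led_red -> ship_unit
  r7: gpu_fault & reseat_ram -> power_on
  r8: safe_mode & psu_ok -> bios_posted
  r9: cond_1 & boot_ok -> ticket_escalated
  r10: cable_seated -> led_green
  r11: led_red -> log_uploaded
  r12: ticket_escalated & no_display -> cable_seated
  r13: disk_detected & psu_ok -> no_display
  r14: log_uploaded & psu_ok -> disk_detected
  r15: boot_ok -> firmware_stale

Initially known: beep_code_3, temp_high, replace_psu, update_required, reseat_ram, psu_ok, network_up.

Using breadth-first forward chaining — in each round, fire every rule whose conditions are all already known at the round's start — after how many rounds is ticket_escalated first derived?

4

[1] r2 [replace_psu & beep_code_3 -> boot_ok]; r3 [update_required & network_up -> led_red]. ⇒ new: boot_ok, led_red.
[2] r1 [boot_ok & update_required -> gpu_fault]; r11 [led_red -> log_uploaded]; r15 [boot_ok -> firmware_stale]. ⇒ new: gpu_fault, log_uploaded, firmware_stale.
[3] r7 [gpu_fault & reseat_ram -> power_on]; r14 [log_uploaded & psu_ok -> disk_detected]. ⇒ new: power_on, disk_detected.
[4] r4 [power_on -> ticket_escalated]; r13 [disk_detected & psu_ok -> no_display]. ⇒ new: ticket_escalated, no_display.
ticket_escalated first appears in round 4.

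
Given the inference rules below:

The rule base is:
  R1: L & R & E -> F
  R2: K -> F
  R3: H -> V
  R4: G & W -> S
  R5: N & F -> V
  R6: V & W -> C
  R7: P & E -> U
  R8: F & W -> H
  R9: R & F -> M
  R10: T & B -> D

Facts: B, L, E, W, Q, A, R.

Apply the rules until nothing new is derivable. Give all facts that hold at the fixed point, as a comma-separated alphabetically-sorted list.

A, B, C, E, F, H, L, M, Q, R, V, W

Round 1: R1 [L & R & E -> F]. New: F.
Round 2: R8 [F & W -> H]; R9 [R & F -> M]. New: H, M.
Round 3: R3 [H -> V]. New: V.
Round 4: R6 [V & W -> C]. New: C.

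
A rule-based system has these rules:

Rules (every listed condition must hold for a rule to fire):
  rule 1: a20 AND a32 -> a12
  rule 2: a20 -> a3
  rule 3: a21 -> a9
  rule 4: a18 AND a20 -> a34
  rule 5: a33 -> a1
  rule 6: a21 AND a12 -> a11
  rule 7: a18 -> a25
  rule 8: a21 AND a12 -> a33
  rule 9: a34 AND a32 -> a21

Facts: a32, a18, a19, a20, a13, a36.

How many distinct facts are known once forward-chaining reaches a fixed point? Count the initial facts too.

Round 1 fires rule 1, rule 2, rule 4, rule 7, giving a12, a3, a34, a25.
Round 2 fires rule 9, giving a21.
Round 3 fires rule 3, rule 6, rule 8, giving a9, a11, a33.
Round 4 fires rule 5, giving a1.
Closure: {a1, a11, a12, a13, a18, a19, a20, a21, a25, a3, a32, a33, a34, a36, a9} — 15 facts.

15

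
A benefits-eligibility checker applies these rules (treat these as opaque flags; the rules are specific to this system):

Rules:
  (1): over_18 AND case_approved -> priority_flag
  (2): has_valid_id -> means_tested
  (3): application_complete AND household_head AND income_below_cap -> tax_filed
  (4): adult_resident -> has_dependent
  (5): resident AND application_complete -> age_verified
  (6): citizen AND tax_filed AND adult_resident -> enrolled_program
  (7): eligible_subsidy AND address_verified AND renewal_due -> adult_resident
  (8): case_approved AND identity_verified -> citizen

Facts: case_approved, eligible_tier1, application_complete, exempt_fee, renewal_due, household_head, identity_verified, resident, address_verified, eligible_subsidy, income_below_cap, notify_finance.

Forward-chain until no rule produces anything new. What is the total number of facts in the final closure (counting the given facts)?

Round 1 fires (3), (5), (7), (8), giving tax_filed, age_verified, adult_resident, citizen.
Round 2 fires (4), (6), giving has_dependent, enrolled_program.
Closure: {address_verified, adult_resident, age_verified, application_complete, case_approved, citizen, eligible_subsidy, eligible_tier1, enrolled_program, exempt_fee, has_dependent, household_head, identity_verified, income_below_cap, notify_finance, renewal_due, resident, tax_filed} — 18 facts.

18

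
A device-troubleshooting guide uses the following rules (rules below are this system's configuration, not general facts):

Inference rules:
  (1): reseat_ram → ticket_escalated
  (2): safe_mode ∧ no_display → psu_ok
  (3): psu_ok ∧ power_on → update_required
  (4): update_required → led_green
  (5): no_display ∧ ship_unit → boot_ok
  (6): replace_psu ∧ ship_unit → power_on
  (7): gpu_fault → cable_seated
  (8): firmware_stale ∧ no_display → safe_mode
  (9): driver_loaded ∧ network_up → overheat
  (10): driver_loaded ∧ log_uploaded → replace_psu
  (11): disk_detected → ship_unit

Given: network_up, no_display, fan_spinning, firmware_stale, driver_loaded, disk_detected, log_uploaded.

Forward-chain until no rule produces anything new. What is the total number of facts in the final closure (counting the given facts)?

16

Round 1 — (8), (9), (10), (11), derive safe_mode, overheat, replace_psu, ship_unit.
Round 2 — (2), (5), (6), derive psu_ok, boot_ok, power_on.
Round 3 — (3), derive update_required.
Round 4 — (4), derive led_green.
Closure: {boot_ok, disk_detected, driver_loaded, fan_spinning, firmware_stale, led_green, log_uploaded, network_up, no_display, overheat, power_on, psu_ok, replace_psu, safe_mode, ship_unit, update_required} — 16 facts.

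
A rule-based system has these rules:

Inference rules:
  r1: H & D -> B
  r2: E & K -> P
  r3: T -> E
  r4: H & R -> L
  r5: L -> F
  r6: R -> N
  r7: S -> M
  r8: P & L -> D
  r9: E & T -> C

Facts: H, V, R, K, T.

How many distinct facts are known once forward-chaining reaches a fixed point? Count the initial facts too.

[1] r3 [T -> E]; r4 [H & R -> L]; r6 [R -> N]. ⇒ new: E, L, N.
[2] r2 [E & K -> P]; r5 [L -> F]; r9 [E & T -> C]. ⇒ new: P, F, C.
[3] r8 [P & L -> D]. ⇒ new: D.
[4] r1 [H & D -> B]. ⇒ new: B.
Closure: {B, C, D, E, F, H, K, L, N, P, R, T, V} — 13 facts.

13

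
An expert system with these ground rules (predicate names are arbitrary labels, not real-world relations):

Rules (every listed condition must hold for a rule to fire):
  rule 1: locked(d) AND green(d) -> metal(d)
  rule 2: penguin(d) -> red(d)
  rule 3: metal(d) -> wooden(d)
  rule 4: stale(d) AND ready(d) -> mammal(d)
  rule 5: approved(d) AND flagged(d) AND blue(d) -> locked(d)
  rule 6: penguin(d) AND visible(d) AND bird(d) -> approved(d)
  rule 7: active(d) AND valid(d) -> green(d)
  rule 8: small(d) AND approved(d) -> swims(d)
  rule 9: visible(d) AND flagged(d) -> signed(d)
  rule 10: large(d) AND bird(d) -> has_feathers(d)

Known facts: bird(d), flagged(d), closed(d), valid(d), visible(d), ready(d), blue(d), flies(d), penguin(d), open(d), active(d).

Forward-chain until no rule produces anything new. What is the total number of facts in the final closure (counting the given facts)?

Round 1: rule 2 [penguin(d) -> red(d)]; rule 6 [penguin(d) AND visible(d) AND bird(d) -> approved(d)]; rule 7 [active(d) AND valid(d) -> green(d)]; rule 9 [visible(d) AND flagged(d) -> signed(d)]. New: red(d), approved(d), green(d), signed(d).
Round 2: rule 5 [approved(d) AND flagged(d) AND blue(d) -> locked(d)]. New: locked(d).
Round 3: rule 1 [locked(d) AND green(d) -> metal(d)]. New: metal(d).
Round 4: rule 3 [metal(d) -> wooden(d)]. New: wooden(d).
Closure: {active(d), approved(d), bird(d), blue(d), closed(d), flagged(d), flies(d), green(d), locked(d), metal(d), open(d), penguin(d), ready(d), red(d), signed(d), valid(d), visible(d), wooden(d)} — 18 facts.

18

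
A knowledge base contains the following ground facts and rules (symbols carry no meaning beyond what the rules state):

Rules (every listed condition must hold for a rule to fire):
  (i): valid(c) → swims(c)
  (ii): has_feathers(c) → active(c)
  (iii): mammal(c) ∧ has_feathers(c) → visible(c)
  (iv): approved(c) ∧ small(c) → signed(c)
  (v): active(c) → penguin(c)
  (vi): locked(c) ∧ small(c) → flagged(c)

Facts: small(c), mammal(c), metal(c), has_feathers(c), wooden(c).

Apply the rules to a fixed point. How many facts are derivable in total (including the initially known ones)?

Round 1: (ii) [has_feathers(c) → active(c)]; (iii) [mammal(c) ∧ has_feathers(c) → visible(c)]. New: active(c), visible(c).
Round 2: (v) [active(c) → penguin(c)]. New: penguin(c).
Closure: {active(c), has_feathers(c), mammal(c), metal(c), penguin(c), small(c), visible(c), wooden(c)} — 8 facts.

8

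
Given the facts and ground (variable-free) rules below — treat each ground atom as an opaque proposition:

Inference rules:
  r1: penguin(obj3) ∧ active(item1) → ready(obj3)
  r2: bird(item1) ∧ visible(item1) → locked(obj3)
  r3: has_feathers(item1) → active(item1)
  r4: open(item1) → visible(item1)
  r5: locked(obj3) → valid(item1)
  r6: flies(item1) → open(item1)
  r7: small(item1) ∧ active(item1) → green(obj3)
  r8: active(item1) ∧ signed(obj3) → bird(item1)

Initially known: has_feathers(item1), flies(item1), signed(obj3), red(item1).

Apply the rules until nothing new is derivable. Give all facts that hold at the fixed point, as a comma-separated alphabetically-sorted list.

Round 1 fires r3, r6, giving active(item1), open(item1).
Round 2 fires r4, r8, giving visible(item1), bird(item1).
Round 3 fires r2, giving locked(obj3).
Round 4 fires r5, giving valid(item1).

active(item1), bird(item1), flies(item1), has_feathers(item1), locked(obj3), open(item1), red(item1), signed(obj3), valid(item1), visible(item1)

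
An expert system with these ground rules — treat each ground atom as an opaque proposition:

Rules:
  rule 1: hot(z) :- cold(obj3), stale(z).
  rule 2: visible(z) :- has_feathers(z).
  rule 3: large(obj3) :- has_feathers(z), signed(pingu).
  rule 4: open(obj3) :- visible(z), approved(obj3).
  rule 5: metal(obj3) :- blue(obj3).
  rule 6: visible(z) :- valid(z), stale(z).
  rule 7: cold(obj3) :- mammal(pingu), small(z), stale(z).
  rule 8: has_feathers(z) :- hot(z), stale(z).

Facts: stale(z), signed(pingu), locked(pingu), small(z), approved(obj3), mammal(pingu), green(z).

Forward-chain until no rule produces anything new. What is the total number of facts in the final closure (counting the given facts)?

13

Round 1 — rule 7, derive cold(obj3).
Round 2 — rule 1, derive hot(z).
Round 3 — rule 8, derive has_feathers(z).
Round 4 — rule 2, rule 3, derive visible(z), large(obj3).
Round 5 — rule 4, derive open(obj3).
Closure: {approved(obj3), cold(obj3), green(z), has_feathers(z), hot(z), large(obj3), locked(pingu), mammal(pingu), open(obj3), signed(pingu), small(z), stale(z), visible(z)} — 13 facts.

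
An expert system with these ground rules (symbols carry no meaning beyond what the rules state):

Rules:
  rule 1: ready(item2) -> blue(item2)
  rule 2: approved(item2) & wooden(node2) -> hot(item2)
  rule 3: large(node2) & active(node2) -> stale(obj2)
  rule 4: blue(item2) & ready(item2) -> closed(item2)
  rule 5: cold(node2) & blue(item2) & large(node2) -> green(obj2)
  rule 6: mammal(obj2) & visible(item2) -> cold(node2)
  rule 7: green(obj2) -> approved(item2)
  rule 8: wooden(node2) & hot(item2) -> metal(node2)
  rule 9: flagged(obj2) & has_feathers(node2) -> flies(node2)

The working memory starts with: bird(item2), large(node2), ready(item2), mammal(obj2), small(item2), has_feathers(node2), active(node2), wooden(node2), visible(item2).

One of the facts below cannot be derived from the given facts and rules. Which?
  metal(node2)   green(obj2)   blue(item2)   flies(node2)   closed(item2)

[1] rule 1 [ready(item2) -> blue(item2)]; rule 3 [large(node2) & active(node2) -> stale(obj2)]; rule 6 [mammal(obj2) & visible(item2) -> cold(node2)]. ⇒ new: blue(item2), stale(obj2), cold(node2).
[2] rule 4 [blue(item2) & ready(item2) -> closed(item2)]; rule 5 [cold(node2) & blue(item2) & large(node2) -> green(obj2)]. ⇒ new: closed(item2), green(obj2).
[3] rule 7 [green(obj2) -> approved(item2)]. ⇒ new: approved(item2).
[4] rule 2 [approved(item2) & wooden(node2) -> hot(item2)]. ⇒ new: hot(item2).
[5] rule 8 [wooden(node2) & hot(item2) -> metal(node2)]. ⇒ new: metal(node2).
Derived: green(obj2) (round 2), blue(item2) (round 1), metal(node2) (round 5), closed(item2) (round 2). flies(node2) never appears in any round.

flies(node2)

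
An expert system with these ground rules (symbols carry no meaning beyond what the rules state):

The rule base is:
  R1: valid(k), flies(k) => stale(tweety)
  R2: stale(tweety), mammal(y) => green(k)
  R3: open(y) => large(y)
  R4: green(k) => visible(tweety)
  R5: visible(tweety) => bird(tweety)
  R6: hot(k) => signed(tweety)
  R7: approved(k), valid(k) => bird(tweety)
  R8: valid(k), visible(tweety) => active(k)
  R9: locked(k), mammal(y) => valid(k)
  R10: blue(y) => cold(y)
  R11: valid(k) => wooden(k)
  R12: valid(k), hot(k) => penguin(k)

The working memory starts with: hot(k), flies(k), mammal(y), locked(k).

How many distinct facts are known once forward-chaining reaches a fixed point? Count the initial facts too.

13

[1] R6 [hot(k) => signed(tweety)]; R9 [locked(k), mammal(y) => valid(k)]. ⇒ new: signed(tweety), valid(k).
[2] R1 [valid(k), flies(k) => stale(tweety)]; R11 [valid(k) => wooden(k)]; R12 [valid(k), hot(k) => penguin(k)]. ⇒ new: stale(tweety), wooden(k), penguin(k).
[3] R2 [stale(tweety), mammal(y) => green(k)]. ⇒ new: green(k).
[4] R4 [green(k) => visible(tweety)]. ⇒ new: visible(tweety).
[5] R5 [visible(tweety) => bird(tweety)]; R8 [valid(k), visible(tweety) => active(k)]. ⇒ new: bird(tweety), active(k).
Closure: {active(k), bird(tweety), flies(k), green(k), hot(k), locked(k), mammal(y), penguin(k), signed(tweety), stale(tweety), valid(k), visible(tweety), wooden(k)} — 13 facts.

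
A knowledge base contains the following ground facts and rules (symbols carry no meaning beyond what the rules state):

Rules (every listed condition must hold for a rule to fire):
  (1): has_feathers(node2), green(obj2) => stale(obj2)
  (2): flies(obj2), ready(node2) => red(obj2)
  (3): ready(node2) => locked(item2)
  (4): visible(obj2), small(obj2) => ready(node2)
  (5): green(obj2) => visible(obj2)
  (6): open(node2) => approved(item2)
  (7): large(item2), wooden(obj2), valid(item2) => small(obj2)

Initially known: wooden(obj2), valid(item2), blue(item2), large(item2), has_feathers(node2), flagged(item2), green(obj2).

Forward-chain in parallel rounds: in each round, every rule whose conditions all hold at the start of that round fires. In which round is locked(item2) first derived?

[1] (1) [has_feathers(node2), green(obj2) => stale(obj2)]; (5) [green(obj2) => visible(obj2)]; (7) [large(item2), wooden(obj2), valid(item2) => small(obj2)]. ⇒ new: stale(obj2), visible(obj2), small(obj2).
[2] (4) [visible(obj2), small(obj2) => ready(node2)]. ⇒ new: ready(node2).
[3] (3) [ready(node2) => locked(item2)]. ⇒ new: locked(item2).
locked(item2) first appears in round 3.

3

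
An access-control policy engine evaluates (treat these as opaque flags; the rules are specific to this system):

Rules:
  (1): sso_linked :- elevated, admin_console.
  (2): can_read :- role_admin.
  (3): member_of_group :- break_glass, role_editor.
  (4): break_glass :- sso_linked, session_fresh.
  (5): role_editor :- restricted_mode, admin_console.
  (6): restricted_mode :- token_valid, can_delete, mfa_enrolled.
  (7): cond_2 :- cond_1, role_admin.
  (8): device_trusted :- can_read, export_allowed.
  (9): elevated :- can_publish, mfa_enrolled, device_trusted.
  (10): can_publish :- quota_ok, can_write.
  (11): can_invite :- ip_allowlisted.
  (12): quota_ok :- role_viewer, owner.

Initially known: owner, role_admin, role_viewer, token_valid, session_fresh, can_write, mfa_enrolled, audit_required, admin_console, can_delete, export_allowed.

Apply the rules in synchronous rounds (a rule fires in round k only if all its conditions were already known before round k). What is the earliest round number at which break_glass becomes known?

5

Round 1: (2) [can_read :- role_admin.]; (6) [restricted_mode :- token_valid, can_delete, mfa_enrolled.]; (12) [quota_ok :- role_viewer, owner.]. Adds can_read, restricted_mode, quota_ok.
Round 2: (5) [role_editor :- restricted_mode, admin_console.]; (8) [device_trusted :- can_read, export_allowed.]; (10) [can_publish :- quota_ok, can_write.]. Adds role_editor, device_trusted, can_publish.
Round 3: (9) [elevated :- can_publish, mfa_enrolled, device_trusted.]. Adds elevated.
Round 4: (1) [sso_linked :- elevated, admin_console.]. Adds sso_linked.
Round 5: (4) [break_glass :- sso_linked, session_fresh.]. Adds break_glass.
break_glass first appears in round 5.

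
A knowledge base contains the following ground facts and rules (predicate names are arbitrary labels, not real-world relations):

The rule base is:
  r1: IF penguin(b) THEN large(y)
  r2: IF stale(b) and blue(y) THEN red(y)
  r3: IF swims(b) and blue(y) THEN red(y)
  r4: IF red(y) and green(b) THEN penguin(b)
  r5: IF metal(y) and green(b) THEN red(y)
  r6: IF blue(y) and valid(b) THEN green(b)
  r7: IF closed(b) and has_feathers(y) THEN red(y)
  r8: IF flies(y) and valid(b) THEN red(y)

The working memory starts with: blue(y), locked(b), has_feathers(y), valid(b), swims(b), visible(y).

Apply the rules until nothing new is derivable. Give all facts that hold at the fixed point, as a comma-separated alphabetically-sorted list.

blue(y), green(b), has_feathers(y), large(y), locked(b), penguin(b), red(y), swims(b), valid(b), visible(y)

Round 1 fires r3, r6, giving red(y), green(b).
Round 2 fires r4, giving penguin(b).
Round 3 fires r1, giving large(y).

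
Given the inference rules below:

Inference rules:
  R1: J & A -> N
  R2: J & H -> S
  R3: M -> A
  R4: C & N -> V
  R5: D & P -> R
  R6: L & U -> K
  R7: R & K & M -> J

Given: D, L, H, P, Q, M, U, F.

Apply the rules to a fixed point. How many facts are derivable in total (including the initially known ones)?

14

Round 1: R3 [M -> A]; R5 [D & P -> R]; R6 [L & U -> K]. Adds A, R, K.
Round 2: R7 [R & K & M -> J]. Adds J.
Round 3: R1 [J & A -> N]; R2 [J & H -> S]. Adds N, S.
Closure: {A, D, F, H, J, K, L, M, N, P, Q, R, S, U} — 14 facts.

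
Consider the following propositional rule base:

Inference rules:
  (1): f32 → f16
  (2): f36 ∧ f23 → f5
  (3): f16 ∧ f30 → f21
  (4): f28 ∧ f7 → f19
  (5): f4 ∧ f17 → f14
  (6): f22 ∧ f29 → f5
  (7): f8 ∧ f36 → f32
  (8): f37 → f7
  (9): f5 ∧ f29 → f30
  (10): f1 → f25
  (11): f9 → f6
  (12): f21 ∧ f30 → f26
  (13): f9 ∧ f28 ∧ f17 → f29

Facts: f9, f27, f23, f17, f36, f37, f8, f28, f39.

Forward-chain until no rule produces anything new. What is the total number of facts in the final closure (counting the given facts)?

Round 1 fires (2), (7), (8), (11), (13), giving f5, f32, f7, f6, f29.
Round 2 fires (1), (4), (9), giving f16, f19, f30.
Round 3 fires (3), giving f21.
Round 4 fires (12), giving f26.
Closure: {f16, f17, f19, f21, f23, f26, f27, f28, f29, f30, f32, f36, f37, f39, f5, f6, f7, f8, f9} — 19 facts.

19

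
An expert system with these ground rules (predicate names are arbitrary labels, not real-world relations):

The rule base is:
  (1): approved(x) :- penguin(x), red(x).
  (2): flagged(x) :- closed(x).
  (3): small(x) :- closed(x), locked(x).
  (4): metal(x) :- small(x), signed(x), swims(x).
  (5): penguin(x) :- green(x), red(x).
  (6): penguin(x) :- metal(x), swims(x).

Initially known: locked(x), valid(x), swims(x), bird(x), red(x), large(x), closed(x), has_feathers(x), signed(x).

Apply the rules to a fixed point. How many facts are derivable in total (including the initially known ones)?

Round 1 fires (2), (3), giving flagged(x), small(x).
Round 2 fires (4), giving metal(x).
Round 3 fires (6), giving penguin(x).
Round 4 fires (1), giving approved(x).
Closure: {approved(x), bird(x), closed(x), flagged(x), has_feathers(x), large(x), locked(x), metal(x), penguin(x), red(x), signed(x), small(x), swims(x), valid(x)} — 14 facts.

14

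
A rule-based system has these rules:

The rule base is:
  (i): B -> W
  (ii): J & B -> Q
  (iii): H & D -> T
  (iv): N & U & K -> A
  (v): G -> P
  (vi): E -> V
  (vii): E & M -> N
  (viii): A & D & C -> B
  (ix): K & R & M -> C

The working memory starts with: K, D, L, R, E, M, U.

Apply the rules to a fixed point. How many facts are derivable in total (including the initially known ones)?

Round 1: (vi) [E -> V]; (vii) [E & M -> N]; (ix) [K & R & M -> C]. New: V, N, C.
Round 2: (iv) [N & U & K -> A]. New: A.
Round 3: (viii) [A & D & C -> B]. New: B.
Round 4: (i) [B -> W]. New: W.
Closure: {A, B, C, D, E, K, L, M, N, R, U, V, W} — 13 facts.

13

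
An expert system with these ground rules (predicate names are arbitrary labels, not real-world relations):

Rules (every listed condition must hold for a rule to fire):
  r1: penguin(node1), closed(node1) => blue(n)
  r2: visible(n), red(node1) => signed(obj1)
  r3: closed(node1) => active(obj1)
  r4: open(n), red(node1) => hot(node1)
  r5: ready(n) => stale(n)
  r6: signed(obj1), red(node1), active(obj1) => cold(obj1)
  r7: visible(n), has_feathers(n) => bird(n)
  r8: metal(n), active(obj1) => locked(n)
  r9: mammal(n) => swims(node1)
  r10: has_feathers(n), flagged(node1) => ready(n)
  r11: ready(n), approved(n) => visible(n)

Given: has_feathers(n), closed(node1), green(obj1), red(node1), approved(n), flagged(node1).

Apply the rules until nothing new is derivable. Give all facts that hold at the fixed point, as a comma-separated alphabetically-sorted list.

active(obj1), approved(n), bird(n), closed(node1), cold(obj1), flagged(node1), green(obj1), has_feathers(n), ready(n), red(node1), signed(obj1), stale(n), visible(n)

Round 1 fires r3, r10, giving active(obj1), ready(n).
Round 2 fires r5, r11, giving stale(n), visible(n).
Round 3 fires r2, r7, giving signed(obj1), bird(n).
Round 4 fires r6, giving cold(obj1).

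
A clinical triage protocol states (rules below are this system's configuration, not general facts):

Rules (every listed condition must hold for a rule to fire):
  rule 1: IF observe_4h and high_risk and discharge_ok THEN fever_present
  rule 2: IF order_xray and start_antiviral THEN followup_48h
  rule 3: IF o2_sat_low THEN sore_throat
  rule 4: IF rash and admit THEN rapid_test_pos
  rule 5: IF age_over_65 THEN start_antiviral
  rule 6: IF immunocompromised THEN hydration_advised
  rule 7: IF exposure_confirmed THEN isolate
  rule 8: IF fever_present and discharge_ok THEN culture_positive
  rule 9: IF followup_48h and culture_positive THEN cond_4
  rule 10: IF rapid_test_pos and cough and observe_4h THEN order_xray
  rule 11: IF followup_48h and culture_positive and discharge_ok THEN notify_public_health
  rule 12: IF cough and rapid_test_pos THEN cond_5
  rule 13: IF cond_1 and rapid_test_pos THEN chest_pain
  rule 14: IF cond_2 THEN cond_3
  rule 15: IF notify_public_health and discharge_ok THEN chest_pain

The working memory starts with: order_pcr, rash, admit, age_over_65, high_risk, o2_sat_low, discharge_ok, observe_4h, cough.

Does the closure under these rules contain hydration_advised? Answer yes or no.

Round 1: rule 1 [IF observe_4h and high_risk and discharge_ok THEN fever_present]; rule 3 [IF o2_sat_low THEN sore_throat]; rule 4 [IF rash and admit THEN rapid_test_pos]; rule 5 [IF age_over_65 THEN start_antiviral]. Adds fever_present, sore_throat, rapid_test_pos, start_antiviral.
Round 2: rule 8 [IF fever_present and discharge_ok THEN culture_positive]; rule 10 [IF rapid_test_pos and cough and observe_4h THEN order_xray]; rule 12 [IF cough and rapid_test_pos THEN cond_5]. Adds culture_positive, order_xray, cond_5.
Round 3: rule 2 [IF order_xray and start_antiviral THEN followup_48h]. Adds followup_48h.
Round 4: rule 9 [IF followup_48h and culture_positive THEN cond_4]; rule 11 [IF followup_48h and culture_positive and discharge_ok THEN notify_public_health]. Adds cond_4, notify_public_health.
Round 5: rule 15 [IF notify_public_health and discharge_ok THEN chest_pain]. Adds chest_pain.
Fixed point reached. hydration_advised is concluded only by rule 6; rule 6 needs immunocompromised (never derived).

no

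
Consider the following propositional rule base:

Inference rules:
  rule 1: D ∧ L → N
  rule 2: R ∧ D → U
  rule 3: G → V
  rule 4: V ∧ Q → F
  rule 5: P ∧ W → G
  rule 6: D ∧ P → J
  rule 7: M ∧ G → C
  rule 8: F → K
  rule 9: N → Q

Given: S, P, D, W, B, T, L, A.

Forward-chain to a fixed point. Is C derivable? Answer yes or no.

[1] rule 1 [D ∧ L → N]; rule 5 [P ∧ W → G]; rule 6 [D ∧ P → J]. ⇒ new: N, G, J.
[2] rule 3 [G → V]; rule 9 [N → Q]. ⇒ new: V, Q.
[3] rule 4 [V ∧ Q → F]. ⇒ new: F.
[4] rule 8 [F → K]. ⇒ new: K.
Fixed point reached. C is concluded only by rule 7; rule 7 needs M (never derived).

no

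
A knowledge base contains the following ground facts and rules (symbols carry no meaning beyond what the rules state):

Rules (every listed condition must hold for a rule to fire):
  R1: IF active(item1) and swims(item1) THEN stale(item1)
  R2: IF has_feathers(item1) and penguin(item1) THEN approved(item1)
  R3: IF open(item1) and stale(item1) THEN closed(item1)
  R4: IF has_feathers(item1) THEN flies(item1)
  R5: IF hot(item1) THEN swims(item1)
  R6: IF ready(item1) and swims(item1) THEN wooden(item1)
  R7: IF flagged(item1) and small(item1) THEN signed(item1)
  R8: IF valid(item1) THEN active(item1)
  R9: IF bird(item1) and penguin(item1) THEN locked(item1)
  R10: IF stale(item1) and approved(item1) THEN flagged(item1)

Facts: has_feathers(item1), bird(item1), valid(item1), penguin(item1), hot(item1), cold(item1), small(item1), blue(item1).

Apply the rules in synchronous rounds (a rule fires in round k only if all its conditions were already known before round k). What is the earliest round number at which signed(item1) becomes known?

4

Round 1: R2 [IF has_feathers(item1) and penguin(item1) THEN approved(item1)]; R4 [IF has_feathers(item1) THEN flies(item1)]; R5 [IF hot(item1) THEN swims(item1)]; R8 [IF valid(item1) THEN active(item1)]; R9 [IF bird(item1) and penguin(item1) THEN locked(item1)]. New: approved(item1), flies(item1), swims(item1), active(item1), locked(item1).
Round 2: R1 [IF active(item1) and swims(item1) THEN stale(item1)]. New: stale(item1).
Round 3: R10 [IF stale(item1) and approved(item1) THEN flagged(item1)]. New: flagged(item1).
Round 4: R7 [IF flagged(item1) and small(item1) THEN signed(item1)]. New: signed(item1).
signed(item1) first appears in round 4.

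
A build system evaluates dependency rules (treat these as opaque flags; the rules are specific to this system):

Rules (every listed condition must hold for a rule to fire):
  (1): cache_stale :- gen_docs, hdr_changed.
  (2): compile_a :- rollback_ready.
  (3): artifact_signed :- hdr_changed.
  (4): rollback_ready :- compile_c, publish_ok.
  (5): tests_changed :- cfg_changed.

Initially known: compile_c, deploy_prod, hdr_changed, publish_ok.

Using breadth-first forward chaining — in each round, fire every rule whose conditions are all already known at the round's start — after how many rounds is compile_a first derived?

Round 1 — (3), (4), derive artifact_signed, rollback_ready.
Round 2 — (2), derive compile_a.
compile_a first appears in round 2.

2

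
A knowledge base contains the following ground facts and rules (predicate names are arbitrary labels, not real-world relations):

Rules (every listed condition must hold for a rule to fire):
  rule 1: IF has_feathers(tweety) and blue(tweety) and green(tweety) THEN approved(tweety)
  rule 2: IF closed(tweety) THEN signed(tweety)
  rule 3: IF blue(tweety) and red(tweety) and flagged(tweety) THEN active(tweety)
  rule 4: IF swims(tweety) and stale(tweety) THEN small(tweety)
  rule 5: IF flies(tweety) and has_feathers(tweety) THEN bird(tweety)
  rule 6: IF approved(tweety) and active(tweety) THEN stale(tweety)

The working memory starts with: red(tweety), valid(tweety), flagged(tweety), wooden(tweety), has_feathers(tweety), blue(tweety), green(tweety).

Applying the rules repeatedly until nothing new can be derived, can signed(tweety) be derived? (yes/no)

no

Round 1 fires rule 1, rule 3, giving approved(tweety), active(tweety).
Round 2 fires rule 6, giving stale(tweety).
Fixed point reached. signed(tweety) is concluded only by rule 2; rule 2 needs closed(tweety) (never derived).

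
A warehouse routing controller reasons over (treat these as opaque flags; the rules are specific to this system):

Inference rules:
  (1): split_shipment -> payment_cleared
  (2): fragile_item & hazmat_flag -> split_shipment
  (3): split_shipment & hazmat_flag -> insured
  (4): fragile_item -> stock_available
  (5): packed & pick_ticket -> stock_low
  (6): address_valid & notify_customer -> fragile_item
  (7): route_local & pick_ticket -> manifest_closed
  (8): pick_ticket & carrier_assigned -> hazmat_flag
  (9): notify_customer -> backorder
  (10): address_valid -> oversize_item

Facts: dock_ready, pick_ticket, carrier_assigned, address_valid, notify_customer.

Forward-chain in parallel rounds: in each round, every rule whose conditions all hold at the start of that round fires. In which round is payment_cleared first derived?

3

Round 1: (6) [address_valid & notify_customer -> fragile_item]; (8) [pick_ticket & carrier_assigned -> hazmat_flag]; (9) [notify_customer -> backorder]; (10) [address_valid -> oversize_item]. New: fragile_item, hazmat_flag, backorder, oversize_item.
Round 2: (2) [fragile_item & hazmat_flag -> split_shipment]; (4) [fragile_item -> stock_available]. New: split_shipment, stock_available.
Round 3: (1) [split_shipment -> payment_cleared]; (3) [split_shipment & hazmat_flag -> insured]. New: payment_cleared, insured.
payment_cleared first appears in round 3.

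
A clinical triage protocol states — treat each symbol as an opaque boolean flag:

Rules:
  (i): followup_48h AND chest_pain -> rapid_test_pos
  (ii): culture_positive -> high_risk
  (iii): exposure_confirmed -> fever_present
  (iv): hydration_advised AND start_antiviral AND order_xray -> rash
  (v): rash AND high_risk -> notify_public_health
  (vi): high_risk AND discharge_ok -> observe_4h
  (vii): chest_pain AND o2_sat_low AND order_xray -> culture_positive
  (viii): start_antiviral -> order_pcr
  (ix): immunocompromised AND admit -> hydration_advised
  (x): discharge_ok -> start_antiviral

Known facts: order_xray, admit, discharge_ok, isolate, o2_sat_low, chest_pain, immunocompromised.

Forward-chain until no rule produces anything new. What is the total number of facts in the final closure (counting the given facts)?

Round 1 fires (vii), (ix), (x), giving culture_positive, hydration_advised, start_antiviral.
Round 2 fires (ii), (iv), (viii), giving high_risk, rash, order_pcr.
Round 3 fires (v), (vi), giving notify_public_health, observe_4h.
Closure: {admit, chest_pain, culture_positive, discharge_ok, high_risk, hydration_advised, immunocompromised, isolate, notify_public_health, o2_sat_low, observe_4h, order_pcr, order_xray, rash, start_antiviral} — 15 facts.

15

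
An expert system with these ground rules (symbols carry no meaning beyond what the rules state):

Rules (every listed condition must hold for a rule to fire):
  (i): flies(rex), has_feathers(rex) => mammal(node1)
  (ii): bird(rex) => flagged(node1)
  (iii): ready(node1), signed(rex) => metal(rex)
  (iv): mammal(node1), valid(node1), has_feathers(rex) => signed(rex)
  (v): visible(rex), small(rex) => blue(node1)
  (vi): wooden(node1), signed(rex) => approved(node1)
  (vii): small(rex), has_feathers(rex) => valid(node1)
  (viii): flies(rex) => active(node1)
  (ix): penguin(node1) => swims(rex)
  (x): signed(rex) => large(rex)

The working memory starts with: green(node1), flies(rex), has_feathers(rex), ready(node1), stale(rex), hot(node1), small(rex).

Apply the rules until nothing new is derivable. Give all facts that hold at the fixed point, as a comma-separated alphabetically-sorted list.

active(node1), flies(rex), green(node1), has_feathers(rex), hot(node1), large(rex), mammal(node1), metal(rex), ready(node1), signed(rex), small(rex), stale(rex), valid(node1)

[1] (i) [flies(rex), has_feathers(rex) => mammal(node1)]; (vii) [small(rex), has_feathers(rex) => valid(node1)]; (viii) [flies(rex) => active(node1)]. ⇒ new: mammal(node1), valid(node1), active(node1).
[2] (iv) [mammal(node1), valid(node1), has_feathers(rex) => signed(rex)]. ⇒ new: signed(rex).
[3] (iii) [ready(node1), signed(rex) => metal(rex)]; (x) [signed(rex) => large(rex)]. ⇒ new: metal(rex), large(rex).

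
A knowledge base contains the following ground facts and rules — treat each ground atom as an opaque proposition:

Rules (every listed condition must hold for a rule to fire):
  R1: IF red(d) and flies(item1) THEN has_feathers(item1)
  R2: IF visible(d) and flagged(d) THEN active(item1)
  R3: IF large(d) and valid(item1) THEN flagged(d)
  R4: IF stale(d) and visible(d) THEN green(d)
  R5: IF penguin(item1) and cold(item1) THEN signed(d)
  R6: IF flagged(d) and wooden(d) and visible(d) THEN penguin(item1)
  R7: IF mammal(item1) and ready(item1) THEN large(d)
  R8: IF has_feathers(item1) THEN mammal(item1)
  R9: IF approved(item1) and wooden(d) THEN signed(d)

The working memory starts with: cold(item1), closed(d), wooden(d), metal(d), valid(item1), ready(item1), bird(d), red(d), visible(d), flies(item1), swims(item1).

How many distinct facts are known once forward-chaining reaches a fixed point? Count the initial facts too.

18

[1] R1 [IF red(d) and flies(item1) THEN has_feathers(item1)]. ⇒ new: has_feathers(item1).
[2] R8 [IF has_feathers(item1) THEN mammal(item1)]. ⇒ new: mammal(item1).
[3] R7 [IF mammal(item1) and ready(item1) THEN large(d)]. ⇒ new: large(d).
[4] R3 [IF large(d) and valid(item1) THEN flagged(d)]. ⇒ new: flagged(d).
[5] R2 [IF visible(d) and flagged(d) THEN active(item1)]; R6 [IF flagged(d) and wooden(d) and visible(d) THEN penguin(item1)]. ⇒ new: active(item1), penguin(item1).
[6] R5 [IF penguin(item1) and cold(item1) THEN signed(d)]. ⇒ new: signed(d).
Closure: {active(item1), bird(d), closed(d), cold(item1), flagged(d), flies(item1), has_feathers(item1), large(d), mammal(item1), metal(d), penguin(item1), ready(item1), red(d), signed(d), swims(item1), valid(item1), visible(d), wooden(d)} — 18 facts.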